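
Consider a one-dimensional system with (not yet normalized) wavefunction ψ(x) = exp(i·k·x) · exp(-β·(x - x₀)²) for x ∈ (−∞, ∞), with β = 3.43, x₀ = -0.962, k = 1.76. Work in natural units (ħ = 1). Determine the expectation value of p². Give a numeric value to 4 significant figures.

p² ψ = −ħ² d²ψ/dx²; ⟨p²⟩ = −ħ² ∫ ψ*·ψ'' dx / ∫|ψ|² dx.
Gaussian moments (u = x − x₀): ∫u^(2j)·e^(−2βu²) du = (2j−1)!!/(4β)^j · √(π/(2β)), odd powers integrate to 0; here √(π/(2β)) = 0.67673. Derivatives: ψ′ = (ik − 2βu)·ψ, ψ″ = ((ik − 2βu)² − 2β)·ψ; the odd-in-u pieces drop out.
State is unnormalized: ∫|ψ|² dx = 0.67673, and ∫ψ*·(−ħ² ψ'') dx = 4.4174, so ⟨p²⟩ = 4.4174 / 0.67673.
⟨p²⟩ = 6.5276.

6.528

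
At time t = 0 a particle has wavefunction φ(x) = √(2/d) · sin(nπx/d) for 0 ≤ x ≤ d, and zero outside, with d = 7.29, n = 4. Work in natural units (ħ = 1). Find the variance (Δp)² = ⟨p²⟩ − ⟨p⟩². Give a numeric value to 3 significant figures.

2.97

Compute ⟨p⟩ and ⟨p²⟩ separately; (Δp)² = ⟨p²⟩ − ⟨p⟩².
d/dx sin(nπx/d) = (nπ/d)·cos(nπx/d) and d²/dx² sin(nπx/d) = −(nπ/d)²·sin(nπx/d); on 0 ≤ x ≤ d, ∫sin²(nπx/d) dx = d/2 and ∫sin(nπx/d)·cos(nπx/d) dx = 0.
⟨p⟩ = 0.0000 and ⟨p²⟩ = 2.9714.
(Δp)² = 2.9714 − (0.0000)² = 2.9714.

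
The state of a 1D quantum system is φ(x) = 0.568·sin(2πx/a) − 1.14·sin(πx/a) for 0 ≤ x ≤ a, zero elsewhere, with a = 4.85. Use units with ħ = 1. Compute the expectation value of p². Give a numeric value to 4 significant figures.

0.6699

p² φ = −ħ² d²φ/dx²; ⟨p²⟩ = −ħ² ∫ φ*·φ'' dx / ∫|φ|² dx.
d²/dx² sin(jπx/a) = −(jπ/a)²·sin(jπx/a); on 0 ≤ x ≤ a, ∫sin²(jπx/a) dx = a/2 and ∫sin(jπx/a)·sin(lπx/a) dx = 0 for j ≠ l, so only diagonal terms survive in ∫|φ|² and ∫φ·φ″; ∫φ·φ′ dx = [φ²/2] between the walls = 0.
State is unnormalized: ∫|φ|² dx = 3.9339, and ∫φ*·(−ħ² φ'') dx = 2.6354, so ⟨p²⟩ = 2.6354 / 3.9339.
⟨p²⟩ = 0.66992.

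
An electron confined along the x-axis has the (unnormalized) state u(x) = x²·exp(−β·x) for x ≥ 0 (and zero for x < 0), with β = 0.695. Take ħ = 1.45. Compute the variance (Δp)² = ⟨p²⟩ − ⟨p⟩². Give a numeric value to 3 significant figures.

0.339

Compute ⟨p⟩ and ⟨p²⟩ separately; (Δp)² = ⟨p²⟩ − ⟨p⟩².
Differentiate x²·exp(−β·x) with the product rule; every integrand then reduces to terms xʲ·e^(−2βx) on [0, ∞), with ∫₀^∞ xʲ·e^(−2βx) dx = j!/(2β)^(j+1).
Normalization: ∫|u|² dx = 4.6253.
⟨p⟩ = 0.0000 and ⟨p²⟩ = 0.33852.
(Δp)² = 0.33852 − (0.0000)² = 0.33852.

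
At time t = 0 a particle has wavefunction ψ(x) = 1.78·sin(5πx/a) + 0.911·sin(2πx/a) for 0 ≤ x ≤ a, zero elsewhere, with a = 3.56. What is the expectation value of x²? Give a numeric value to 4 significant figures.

3.982

⟨x²⟩ = ∫ x²·|ψ|² dx / ∫|ψ|² dx (integrals over the domain).
On 0 ≤ x ≤ a (j ≠ l): ∫sin²(jπx/a) dx = a/2, ∫sin(jπx/a)·sin(lπx/a) dx = 0; diagonal moments ∫x·sin²(jπx/a) dx = a²/4, ∫x²·sin²(jπx/a) dx = a³·(1/6 − 1/(4j²π²)); cross terms ∫x·sin(jπx/a)·sin(lπx/a) dx = 0 for j + l even and −4jla²/(π²(j² − l²)²) for j + l odd, ∫x²·sin(jπx/a)·sin(lπx/a) dx = (−1)^(j+l)·4jla³/(π²(j² − l²)²); higher powers the same way via product-to-sum and parts.
State is unnormalized: ∫|ψ|² dx = 7.1170, and ∫ψ*·x²·ψ dx = 28.339, so ⟨x²⟩ = 28.339 / 7.1170.
⟨x²⟩ = 3.9819.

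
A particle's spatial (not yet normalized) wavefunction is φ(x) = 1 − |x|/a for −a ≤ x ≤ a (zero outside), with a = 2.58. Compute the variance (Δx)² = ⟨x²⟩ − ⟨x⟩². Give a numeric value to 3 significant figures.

Compute ⟨x⟩ and ⟨x²⟩ separately, then (Δx)² = ⟨x²⟩ − ⟨x⟩².
φ is even, so ∫ over [−a, a] = 2∫₀ᵃ with φ = 1 − x/a there: ∫₀ᵃ (1 − x/a)² dx = a/3, ∫₀ᵃ x²(1 − x/a)² dx = a³/30, ∫₀ᵃ x⁴(1 − x/a)² dx = a⁵/105.
Normalization: ∫|φ|² dx = 1.7200.
⟨x⟩ = 0.0000 and ⟨x²⟩ = 0.66564.
(Δx)² = 0.66564 − (0.0000)² = 0.66564.

0.666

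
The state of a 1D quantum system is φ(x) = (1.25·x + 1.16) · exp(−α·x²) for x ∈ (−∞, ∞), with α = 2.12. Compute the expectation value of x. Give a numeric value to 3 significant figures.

⟨x⟩ = ∫ x·|φ|² dx / ∫|φ|² dx (integrals over the domain).
Expand each integrand as polynomial × e^(−2αx²) and use ∫x^(2j)·e^(−2αx²) dx = (2j−1)!!/(4α)^j · √(π/(2α)), odd powers → 0; here √(π/(2α)) = 0.86078.
State is unnormalized: ∫|φ|² dx = 1.3169, and ∫φ*·x·φ dx = 0.29437, so ⟨x⟩ = 0.29437 / 1.3169.
⟨x⟩ = 0.22354.

0.224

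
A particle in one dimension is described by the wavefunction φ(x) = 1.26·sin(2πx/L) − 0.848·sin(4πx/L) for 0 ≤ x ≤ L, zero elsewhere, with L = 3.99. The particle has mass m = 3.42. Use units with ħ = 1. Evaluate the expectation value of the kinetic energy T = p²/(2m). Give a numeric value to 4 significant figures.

T = −(ħ²/2m) d²/dx², so ⟨T⟩ = −(ħ²/2m) ∫ φ*·φ'' dx / ∫|φ|² dx; with m = 3.42.
d²/dx² sin(jπx/L) = −(jπ/L)²·sin(jπx/L); on 0 ≤ x ≤ L, ∫sin²(jπx/L) dx = L/2 and ∫sin(jπx/L)·sin(lπx/L) dx = 0 for j ≠ l, so only diagonal terms survive in ∫|φ|² and ∫φ·φ″; ∫φ·φ′ dx = [φ²/2] between the walls = 0.
State is unnormalized: ∫|φ|² dx = 4.6019, and ∫φ*·(−ħ²/2m · φ'') dx = 3.2287, so ⟨T⟩ = 3.2287 / 4.6019.
⟨T⟩ = 0.70160.

0.7016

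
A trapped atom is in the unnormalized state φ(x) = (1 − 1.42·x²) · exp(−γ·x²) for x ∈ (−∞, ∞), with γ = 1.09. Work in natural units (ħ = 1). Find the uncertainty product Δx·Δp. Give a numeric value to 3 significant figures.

Δx = √(⟨x²⟩−⟨x⟩²), Δp = √(⟨p²⟩−⟨p⟩²).
Expand each integrand as polynomial × e^(−2γx²) and use ∫x^(2j)·e^(−2γx²) dx = (2j−1)!!/(4γ)^j · √(π/(2γ)), odd powers → 0; here √(π/(2γ)) = 1.2005. Differentiate with the product rule, d/dx e^(−γx²) = −2γx·e^(−γx²).
Normalization: ∫|φ|² dx = 0.80052.
⟨x⟩ = 0.0000, ⟨x²⟩ = 0.21908 ⇒ Δx = 0.46806.
⟨p⟩ = 0.0000, ⟨p²⟩ = 3.9130 ⇒ Δp = 1.9781.
Δx·Δp = 0.92588.

0.926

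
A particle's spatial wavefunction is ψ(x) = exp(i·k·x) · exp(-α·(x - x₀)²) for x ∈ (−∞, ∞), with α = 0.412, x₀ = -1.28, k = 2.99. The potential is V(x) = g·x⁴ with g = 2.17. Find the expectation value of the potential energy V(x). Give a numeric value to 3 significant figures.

⟨V⟩ = ∫ V(x)·|ψ|² dx / ∫|ψ|² dx.
Gaussian moments (u = x − x₀): ∫u^(2j)·e^(−2αu²) du = (2j−1)!!/(4α)^j · √(π/(2α)), odd powers integrate to 0; here √(π/(2α)) = 1.9526.
State is unnormalized: ∫|ψ|² dx = 1.9526, and ∫ψ*·V(x)·ψ dx = 41.329, so ⟨V⟩ = 41.329 / 1.9526.
⟨V⟩ = 21.166.

21.2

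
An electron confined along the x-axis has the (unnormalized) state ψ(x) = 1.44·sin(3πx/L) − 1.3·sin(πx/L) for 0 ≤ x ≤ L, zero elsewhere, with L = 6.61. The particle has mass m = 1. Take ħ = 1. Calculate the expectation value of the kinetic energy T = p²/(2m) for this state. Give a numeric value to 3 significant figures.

0.611

T = −(ħ²/2m) d²/dx², so ⟨T⟩ = −(ħ²/2m) ∫ ψ*·ψ'' dx / ∫|ψ|² dx; with m = 1.
d²/dx² sin(jπx/L) = −(jπ/L)²·sin(jπx/L); on 0 ≤ x ≤ L, ∫sin²(jπx/L) dx = L/2 and ∫sin(jπx/L)·sin(lπx/L) dx = 0 for j ≠ l, so only diagonal terms survive in ∫|ψ|² and ∫ψ·ψ″; ∫ψ·ψ′ dx = [ψ²/2] between the walls = 0.
State is unnormalized: ∫|ψ|² dx = 12.439, and ∫ψ*·(−ħ²/2m · ψ'') dx = 7.5972, so ⟨T⟩ = 7.5972 / 12.439.
⟨T⟩ = 0.61077.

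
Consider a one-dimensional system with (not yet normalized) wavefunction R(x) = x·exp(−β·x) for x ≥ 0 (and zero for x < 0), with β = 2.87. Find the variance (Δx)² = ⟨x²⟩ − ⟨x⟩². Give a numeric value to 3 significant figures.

Compute ⟨x⟩ and ⟨x²⟩ separately, then (Δx)² = ⟨x²⟩ − ⟨x⟩².
Every integrand reduces to terms xʲ·e^(−2βx) on [0, ∞); use ∫₀^∞ xʲ·e^(−2βx) dx = j!/(2β)^(j+1).
Normalization: ∫|R|² dx = 0.010575.
⟨x⟩ = 0.52265 and ⟨x²⟩ = 0.36421.
(Δx)² = 0.36421 − (0.52265)² = 0.091054.

0.0911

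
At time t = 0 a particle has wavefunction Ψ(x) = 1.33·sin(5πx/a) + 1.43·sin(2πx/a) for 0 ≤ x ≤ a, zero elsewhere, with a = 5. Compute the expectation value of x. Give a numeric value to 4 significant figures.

2.408

⟨x⟩ = ∫ x·|Ψ|² dx / ∫|Ψ|² dx (integrals over the domain).
On 0 ≤ x ≤ a (j ≠ l): ∫sin²(jπx/a) dx = a/2, ∫sin(jπx/a)·sin(lπx/a) dx = 0; diagonal moments ∫x·sin²(jπx/a) dx = a²/4, ∫x²·sin²(jπx/a) dx = a³·(1/6 − 1/(4j²π²)); cross terms ∫x·sin(jπx/a)·sin(lπx/a) dx = 0 for j + l even and −4jla²/(π²(j² − l²)²) for j + l odd, ∫x²·sin(jπx/a)·sin(lπx/a) dx = (−1)^(j+l)·4jla³/(π²(j² − l²)²); higher powers the same way via product-to-sum and parts.
State is unnormalized: ∫|Ψ|² dx = 9.5345, and ∫Ψ*·x·Ψ dx = 22.962, so ⟨x⟩ = 22.962 / 9.5345.
⟨x⟩ = 2.4083.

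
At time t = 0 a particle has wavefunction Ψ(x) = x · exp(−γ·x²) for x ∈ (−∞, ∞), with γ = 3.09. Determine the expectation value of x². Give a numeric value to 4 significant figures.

0.2427

⟨x²⟩ = ∫ x²·|Ψ|² dx / ∫|Ψ|² dx (integrals over the domain).
Expand each integrand as polynomial × e^(−2γx²) and use ∫x^(2j)·e^(−2γx²) dx = (2j−1)!!/(4γ)^j · √(π/(2γ)), odd powers → 0; here √(π/(2γ)) = 0.71299.
State is unnormalized: ∫|Ψ|² dx = 0.057685, and ∫Ψ*·x²·Ψ dx = 0.014001, so ⟨x²⟩ = 0.014001 / 0.057685.
⟨x²⟩ = 0.24272.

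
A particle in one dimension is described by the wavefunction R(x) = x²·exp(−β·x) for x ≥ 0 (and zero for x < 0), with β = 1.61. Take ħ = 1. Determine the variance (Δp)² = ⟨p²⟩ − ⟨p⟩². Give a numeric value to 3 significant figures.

0.864

Compute ⟨p⟩ and ⟨p²⟩ separately; (Δp)² = ⟨p²⟩ − ⟨p⟩².
Differentiate x²·exp(−β·x) with the product rule; every integrand then reduces to terms xʲ·e^(−2βx) on [0, ∞), with ∫₀^∞ xʲ·e^(−2βx) dx = j!/(2β)^(j+1).
Normalization: ∫|R|² dx = 0.069332.
⟨p⟩ = 0.0000 and ⟨p²⟩ = 0.86403.
(Δp)² = 0.86403 − (0.0000)² = 0.86403.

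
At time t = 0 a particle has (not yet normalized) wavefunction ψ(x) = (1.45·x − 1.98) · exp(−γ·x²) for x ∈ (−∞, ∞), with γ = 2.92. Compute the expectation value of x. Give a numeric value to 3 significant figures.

-0.120

⟨x⟩ = ∫ x·|ψ|² dx / ∫|ψ|² dx (integrals over the domain).
Expand each integrand as polynomial × e^(−2γx²) and use ∫x^(2j)·e^(−2γx²) dx = (2j−1)!!/(4γ)^j · √(π/(2γ)), odd powers → 0; here √(π/(2γ)) = 0.73345.
State is unnormalized: ∫|ψ|² dx = 3.0074, and ∫ψ*·x·ψ dx = -0.36057, so ⟨x⟩ = -0.36057 / 3.0074.
⟨x⟩ = -0.11989.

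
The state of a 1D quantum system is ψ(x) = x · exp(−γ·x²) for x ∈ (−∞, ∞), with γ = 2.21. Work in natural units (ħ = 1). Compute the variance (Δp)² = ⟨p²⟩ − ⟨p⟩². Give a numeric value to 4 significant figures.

Compute ⟨p⟩ and ⟨p²⟩ separately; (Δp)² = ⟨p²⟩ − ⟨p⟩².
Expand each integrand as polynomial × e^(−2γx²) and use ∫x^(2j)·e^(−2γx²) dx = (2j−1)!!/(4γ)^j · √(π/(2γ)), odd powers → 0; here √(π/(2γ)) = 0.84307. Differentiate with the product rule, d/dx e^(−γx²) = −2γx·e^(−γx²).
Normalization: ∫|ψ|² dx = 0.095370.
⟨p⟩ = 0.0000 and ⟨p²⟩ = 6.6300.
(Δp)² = 6.6300 − (0.0000)² = 6.6300.

6.630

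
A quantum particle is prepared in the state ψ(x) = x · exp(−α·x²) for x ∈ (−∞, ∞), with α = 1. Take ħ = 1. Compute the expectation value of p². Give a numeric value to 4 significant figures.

p² ψ = −ħ² d²ψ/dx²; ⟨p²⟩ = −ħ² ∫ ψ*·ψ'' dx / ∫|ψ|² dx.
Expand each integrand as polynomial × e^(−2αx²) and use ∫x^(2j)·e^(−2αx²) dx = (2j−1)!!/(4α)^j · √(π/(2α)), odd powers → 0; here √(π/(2α)) = 1.2533. Differentiate with the product rule, d/dx e^(−αx²) = −2αx·e^(−αx²).
State is unnormalized: ∫|ψ|² dx = 0.31333, and ∫ψ*·(−ħ² ψ'') dx = 0.93999, so ⟨p²⟩ = 0.93999 / 0.31333.
⟨p²⟩ = 3.0000.

3.000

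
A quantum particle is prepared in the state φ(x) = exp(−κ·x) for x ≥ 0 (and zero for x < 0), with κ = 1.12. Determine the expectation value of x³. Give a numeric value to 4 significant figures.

⟨x³⟩ = ∫ x³·|φ|² dx / ∫|φ|² dx (integrals over the domain).
Every integrand reduces to terms xʲ·e^(−2κx) on [0, ∞); use ∫₀^∞ xʲ·e^(−2κx) dx = j!/(2κ)^(j+1).
State is unnormalized: ∫|φ|² dx = 0.44643, and ∫φ*·x³·φ dx = 0.23832, so ⟨x³⟩ = 0.23832 / 0.44643.
⟨x³⟩ = 0.53384.

0.5338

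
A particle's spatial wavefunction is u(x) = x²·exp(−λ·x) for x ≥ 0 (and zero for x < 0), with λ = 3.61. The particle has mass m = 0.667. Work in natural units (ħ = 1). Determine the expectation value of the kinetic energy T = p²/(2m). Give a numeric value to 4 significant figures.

T = −(ħ²/2m) d²/dx², so ⟨T⟩ = −(ħ²/2m) ∫ u*·u'' dx / ∫|u|² dx; with m = 0.667.
Differentiate x²·exp(−λ·x) with the product rule; every integrand then reduces to terms xʲ·e^(−2λx) on [0, ∞), with ∫₀^∞ xʲ·e^(−2λx) dx = j!/(2λ)^(j+1).
State is unnormalized: ∫|u|² dx = 0.0012233, and ∫u*·(−ħ²/2m · u'') dx = 0.0039835, so ⟨T⟩ = 0.0039835 / 0.0012233.
⟨T⟩ = 3.2564.

3.256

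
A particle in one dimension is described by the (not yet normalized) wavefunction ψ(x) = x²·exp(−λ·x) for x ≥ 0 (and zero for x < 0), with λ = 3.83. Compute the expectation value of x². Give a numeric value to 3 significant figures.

0.511

⟨x²⟩ = ∫ x²·|ψ|² dx / ∫|ψ|² dx (integrals over the domain).
Every integrand reduces to terms xʲ·e^(−2λx) on [0, ∞); use ∫₀^∞ xʲ·e^(−2λx) dx = j!/(2λ)^(j+1).
State is unnormalized: ∫|ψ|² dx = 0.00091005, and ∫ψ*·x²·ψ dx = 0.00046530, so ⟨x²⟩ = 0.00046530 / 0.00091005.
⟨x²⟩ = 0.51129.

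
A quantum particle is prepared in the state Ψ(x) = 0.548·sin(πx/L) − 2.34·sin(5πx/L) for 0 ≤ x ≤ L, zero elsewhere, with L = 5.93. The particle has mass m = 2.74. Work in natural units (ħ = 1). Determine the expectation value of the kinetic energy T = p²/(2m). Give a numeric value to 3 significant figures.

1.22

T = −(ħ²/2m) d²/dx², so ⟨T⟩ = −(ħ²/2m) ∫ Ψ*·Ψ'' dx / ∫|Ψ|² dx; with m = 2.74.
d²/dx² sin(jπx/L) = −(jπ/L)²·sin(jπx/L); on 0 ≤ x ≤ L, ∫sin²(jπx/L) dx = L/2 and ∫sin(jπx/L)·sin(lπx/L) dx = 0 for j ≠ l, so only diagonal terms survive in ∫|Ψ|² and ∫Ψ·Ψ″; ∫Ψ·Ψ′ dx = [Ψ²/2] between the walls = 0.
State is unnormalized: ∫|Ψ|² dx = 17.126, and ∫Ψ*·(−ħ²/2m · Ψ'') dx = 20.833, so ⟨T⟩ = 20.833 / 17.126.
⟨T⟩ = 1.2165.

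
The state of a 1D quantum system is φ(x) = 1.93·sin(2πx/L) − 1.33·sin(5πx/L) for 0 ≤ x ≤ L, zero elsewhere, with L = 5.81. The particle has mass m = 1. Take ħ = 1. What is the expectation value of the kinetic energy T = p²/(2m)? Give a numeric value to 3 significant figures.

1.57

T = −(ħ²/2m) d²/dx², so ⟨T⟩ = −(ħ²/2m) ∫ φ*·φ'' dx / ∫|φ|² dx; with m = 1.
d²/dx² sin(jπx/L) = −(jπ/L)²·sin(jπx/L); on 0 ≤ x ≤ L, ∫sin²(jπx/L) dx = L/2 and ∫sin(jπx/L)·sin(lπx/L) dx = 0 for j ≠ l, so only diagonal terms survive in ∫|φ|² and ∫φ·φ″; ∫φ·φ′ dx = [φ²/2] between the walls = 0.
State is unnormalized: ∫|φ|² dx = 15.959, and ∫φ*·(−ħ²/2m · φ'') dx = 25.108, so ⟨T⟩ = 25.108 / 15.959.
⟨T⟩ = 1.5732.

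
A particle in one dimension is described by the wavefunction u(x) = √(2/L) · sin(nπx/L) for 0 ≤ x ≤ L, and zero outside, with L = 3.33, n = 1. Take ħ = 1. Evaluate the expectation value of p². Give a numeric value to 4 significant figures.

0.8900

p² u = −ħ² d²u/dx²; ⟨p²⟩ = −ħ² ∫ u*·u'' dx.
d/dx sin(nπx/L) = (nπ/L)·cos(nπx/L) and d²/dx² sin(nπx/L) = −(nπ/L)²·sin(nπx/L); on 0 ≤ x ≤ L, ∫sin²(nπx/L) dx = L/2 and ∫sin(nπx/L)·cos(nπx/L) dx = 0.
⟨p²⟩ = 0.89004.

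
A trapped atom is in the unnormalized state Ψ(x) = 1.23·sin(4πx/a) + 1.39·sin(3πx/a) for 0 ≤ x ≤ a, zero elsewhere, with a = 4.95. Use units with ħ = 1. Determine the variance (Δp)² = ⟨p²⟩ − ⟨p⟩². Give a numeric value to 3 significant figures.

Compute ⟨p⟩ and ⟨p²⟩ separately; (Δp)² = ⟨p²⟩ − ⟨p⟩².
d²/dx² sin(jπx/a) = −(jπ/a)²·sin(jπx/a); on 0 ≤ x ≤ a, ∫sin²(jπx/a) dx = a/2 and ∫sin(jπx/a)·sin(lπx/a) dx = 0 for j ≠ l, so only diagonal terms survive in ∫|Ψ|² and ∫Ψ·Ψ″; ∫Ψ·Ψ′ dx = [Ψ²/2] between the walls = 0.
Normalization: ∫|Ψ|² dx = 8.5264.
⟨p⟩ = 0.0000 and ⟨p²⟩ = 4.8634.
(Δp)² = 4.8634 − (0.0000)² = 4.8634.

4.86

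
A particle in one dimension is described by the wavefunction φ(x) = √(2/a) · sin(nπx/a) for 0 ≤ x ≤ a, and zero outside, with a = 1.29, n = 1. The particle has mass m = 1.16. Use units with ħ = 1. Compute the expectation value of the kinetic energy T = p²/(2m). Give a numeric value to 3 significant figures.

T = −(ħ²/2m) d²/dx², so ⟨T⟩ = −(ħ²/2m) ∫ φ*·φ'' dx; with m = 1.16.
d/dx sin(nπx/a) = (nπ/a)·cos(nπx/a) and d²/dx² sin(nπx/a) = −(nπ/a)²·sin(nπx/a); on 0 ≤ x ≤ a, ∫sin²(nπx/a) dx = a/2 and ∫sin(nπx/a)·cos(nπx/a) dx = 0.
⟨T⟩ = 2.5564.

2.56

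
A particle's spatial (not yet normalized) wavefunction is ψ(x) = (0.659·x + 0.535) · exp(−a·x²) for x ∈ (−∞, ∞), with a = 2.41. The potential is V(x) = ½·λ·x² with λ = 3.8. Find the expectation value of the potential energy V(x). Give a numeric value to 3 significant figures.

⟨V⟩ = ∫ V(x)·|ψ|² dx / ∫|ψ|² dx.
Expand each integrand as polynomial × e^(−2ax²) and use ∫x^(2j)·e^(−2ax²) dx = (2j−1)!!/(4a)^j · √(π/(2a)), odd powers → 0; here √(π/(2a)) = 0.80733.
State is unnormalized: ∫|ψ|² dx = 0.26745, and ∫ψ*·V(x)·ψ dx = 0.067050, so ⟨V⟩ = 0.067050 / 0.26745.
⟨V⟩ = 0.25070.

0.251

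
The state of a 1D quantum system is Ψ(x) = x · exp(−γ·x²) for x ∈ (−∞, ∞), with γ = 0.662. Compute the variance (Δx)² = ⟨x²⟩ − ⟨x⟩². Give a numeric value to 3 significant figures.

1.13

Compute ⟨x⟩ and ⟨x²⟩ separately, then (Δx)² = ⟨x²⟩ − ⟨x⟩².
Expand each integrand as polynomial × e^(−2γx²) and use ∫x^(2j)·e^(−2γx²) dx = (2j−1)!!/(4γ)^j · √(π/(2γ)), odd powers → 0; here √(π/(2γ)) = 1.5404.
Normalization: ∫|Ψ|² dx = 0.58172.
⟨x⟩ = 0.0000 and ⟨x²⟩ = 1.1329.
(Δx)² = 1.1329 − (0.0000)² = 1.1329.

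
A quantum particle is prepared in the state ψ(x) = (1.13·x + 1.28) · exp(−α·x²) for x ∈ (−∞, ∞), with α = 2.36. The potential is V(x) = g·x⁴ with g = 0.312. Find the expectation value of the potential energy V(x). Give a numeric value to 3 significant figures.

⟨V⟩ = ∫ V(x)·|ψ|² dx / ∫|ψ|² dx.
Expand each integrand as polynomial × e^(−2αx²) and use ∫x^(2j)·e^(−2αx²) dx = (2j−1)!!/(4α)^j · √(π/(2α)), odd powers → 0; here √(π/(2α)) = 0.81584.
State is unnormalized: ∫|ψ|² dx = 1.4470, and ∫ψ*·V(x)·ψ dx = 0.019835, so ⟨V⟩ = 0.019835 / 1.4470.
⟨V⟩ = 0.013708.

0.0137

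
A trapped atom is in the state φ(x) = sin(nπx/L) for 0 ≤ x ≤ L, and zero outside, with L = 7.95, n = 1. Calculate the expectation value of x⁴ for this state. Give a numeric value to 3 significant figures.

⟨x⁴⟩ = ∫ x⁴·|φ|² dx / ∫|φ|² dx (integrals over the domain).
With sin²θ = (1 − cos2θ)/2 on 0 ≤ x ≤ L: ∫sin²(nπx/L) dx = L/2, ∫x·sin²(nπx/L) dx = L²/4, ∫x²·sin²(nπx/L) dx = L³·(1/6 − 1/(4n²π²)); higher powers xᵏ the same way, integrating xᵏ·cos(2nπx/L) by parts.
State is unnormalized: ∫|φ|² dx = 3.9750, and ∫φ*·x⁴·φ dx = 1811.4, so ⟨x⁴⟩ = 1811.4 / 3.9750.
⟨x⁴⟩ = 455.69.

456.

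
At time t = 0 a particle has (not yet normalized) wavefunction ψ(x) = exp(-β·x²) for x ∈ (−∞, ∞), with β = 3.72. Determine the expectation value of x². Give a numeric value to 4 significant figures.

⟨x²⟩ = ∫ x²·|ψ|² dx / ∫|ψ|² dx (integrals over the domain).
Gaussian moments: ∫x^(2j)·e^(−2βx²) dx = (2j−1)!!/(4β)^j · √(π/(2β)), odd powers integrate to 0; here √(π/(2β)) = 0.64981.
State is unnormalized: ∫|ψ|² dx = 0.64981, and ∫ψ*·x²·ψ dx = 0.043670, so ⟨x²⟩ = 0.043670 / 0.64981.
⟨x²⟩ = 0.067204.

0.06720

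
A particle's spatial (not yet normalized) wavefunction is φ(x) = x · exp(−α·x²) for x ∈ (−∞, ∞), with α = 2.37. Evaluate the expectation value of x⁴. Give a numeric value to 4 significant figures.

⟨x⁴⟩ = ∫ x⁴·|φ|² dx / ∫|φ|² dx (integrals over the domain).
Expand each integrand as polynomial × e^(−2αx²) and use ∫x^(2j)·e^(−2αx²) dx = (2j−1)!!/(4α)^j · √(π/(2α)), odd powers → 0; here √(π/(2α)) = 0.81412.
State is unnormalized: ∫|φ|² dx = 0.085877, and ∫φ*·x⁴·φ dx = 0.014333, so ⟨x⁴⟩ = 0.014333 / 0.085877.
⟨x⁴⟩ = 0.16691.

0.1669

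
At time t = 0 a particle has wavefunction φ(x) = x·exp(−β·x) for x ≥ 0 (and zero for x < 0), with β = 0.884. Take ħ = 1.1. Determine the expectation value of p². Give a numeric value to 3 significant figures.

p² φ = −ħ² d²φ/dx²; ⟨p²⟩ = −ħ² ∫ φ*·φ'' dx / ∫|φ|² dx.
Differentiate x·exp(−β·x) with the product rule; every integrand then reduces to terms xʲ·e^(−2βx) on [0, ∞), with ∫₀^∞ xʲ·e^(−2βx) dx = j!/(2β)^(j+1).
State is unnormalized: ∫|φ|² dx = 0.36190, and ∫φ*·(−ħ² φ'') dx = 0.34219, so ⟨p²⟩ = 0.34219 / 0.36190.
⟨p²⟩ = 0.94556.

0.946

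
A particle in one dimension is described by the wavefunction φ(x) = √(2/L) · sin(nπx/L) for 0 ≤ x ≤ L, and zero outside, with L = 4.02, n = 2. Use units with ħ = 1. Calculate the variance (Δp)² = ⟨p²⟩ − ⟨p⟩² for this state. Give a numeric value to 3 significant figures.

2.44

Compute ⟨p⟩ and ⟨p²⟩ separately; (Δp)² = ⟨p²⟩ − ⟨p⟩².
d/dx sin(nπx/L) = (nπ/L)·cos(nπx/L) and d²/dx² sin(nπx/L) = −(nπ/L)²·sin(nπx/L); on 0 ≤ x ≤ L, ∫sin²(nπx/L) dx = L/2 and ∫sin(nπx/L)·cos(nπx/L) dx = 0.
⟨p⟩ = 0.0000 and ⟨p²⟩ = 2.4429.
(Δp)² = 2.4429 − (0.0000)² = 2.4429.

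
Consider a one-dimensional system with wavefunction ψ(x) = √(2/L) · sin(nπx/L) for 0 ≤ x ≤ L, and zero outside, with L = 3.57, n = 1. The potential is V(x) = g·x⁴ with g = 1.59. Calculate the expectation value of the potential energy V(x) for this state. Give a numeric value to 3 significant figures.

29.5

⟨V⟩ = ∫ V(x)·|ψ|² dx.
With sin²θ = (1 − cos2θ)/2 on 0 ≤ x ≤ L: ∫sin²(nπx/L) dx = L/2, ∫x·sin²(nπx/L) dx = L²/4, ∫x²·sin²(nπx/L) dx = L³·(1/6 − 1/(4n²π²)); higher powers xᵏ the same way, integrating xᵏ·cos(2nπx/L) by parts.
⟨V⟩ = 29.463.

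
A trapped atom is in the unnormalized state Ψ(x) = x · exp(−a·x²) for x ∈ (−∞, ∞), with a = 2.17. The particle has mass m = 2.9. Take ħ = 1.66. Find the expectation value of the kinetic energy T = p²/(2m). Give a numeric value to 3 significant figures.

T = −(ħ²/2m) d²/dx², so ⟨T⟩ = −(ħ²/2m) ∫ Ψ*·Ψ'' dx / ∫|Ψ|² dx; with m = 2.9.
Expand each integrand as polynomial × e^(−2ax²) and use ∫x^(2j)·e^(−2ax²) dx = (2j−1)!!/(4a)^j · √(π/(2a)), odd powers → 0; here √(π/(2a)) = 0.85081. Differentiate with the product rule, d/dx e^(−ax²) = −2ax·e^(−ax²).
State is unnormalized: ∫|Ψ|² dx = 0.098019, and ∫Ψ*·(−ħ²/2m · Ψ'') dx = 0.30317, so ⟨T⟩ = 0.30317 / 0.098019.
⟨T⟩ = 3.0929.

3.09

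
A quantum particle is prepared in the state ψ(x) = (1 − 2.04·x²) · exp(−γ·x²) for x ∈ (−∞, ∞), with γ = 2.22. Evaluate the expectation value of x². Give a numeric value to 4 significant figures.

⟨x²⟩ = ∫ x²·|ψ|² dx / ∫|ψ|² dx (integrals over the domain).
Expand each integrand as polynomial × e^(−2γx²) and use ∫x^(2j)·e^(−2γx²) dx = (2j−1)!!/(4γ)^j · √(π/(2γ)), odd powers → 0; here √(π/(2γ)) = 0.84117.
State is unnormalized: ∫|ψ|² dx = 0.58787, and ∫ψ*·x²·ψ dx = 0.039146, so ⟨x²⟩ = 0.039146 / 0.58787.
⟨x²⟩ = 0.066591.

0.06659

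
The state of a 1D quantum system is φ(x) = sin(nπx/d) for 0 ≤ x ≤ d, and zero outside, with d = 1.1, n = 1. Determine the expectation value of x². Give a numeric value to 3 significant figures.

0.342

⟨x²⟩ = ∫ x²·|φ|² dx / ∫|φ|² dx (integrals over the domain).
With sin²θ = (1 − cos2θ)/2 on 0 ≤ x ≤ d: ∫sin²(nπx/d) dx = d/2, ∫x·sin²(nπx/d) dx = d²/4, ∫x²·sin²(nπx/d) dx = d³·(1/6 − 1/(4n²π²)); higher powers xᵏ the same way, integrating xᵏ·cos(2nπx/d) by parts.
State is unnormalized: ∫|φ|² dx = 0.55000, and ∫φ*·x²·φ dx = 0.18812, so ⟨x²⟩ = 0.18812 / 0.55000.
⟨x²⟩ = 0.34203.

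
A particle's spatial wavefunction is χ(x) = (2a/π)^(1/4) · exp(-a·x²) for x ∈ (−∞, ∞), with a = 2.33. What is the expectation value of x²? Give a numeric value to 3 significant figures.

0.107

⟨x²⟩ = ∫ x²·|χ|² dx (integrals over the domain).
Gaussian moments: ∫x^(2j)·e^(−2ax²) dx = (2j−1)!!/(4a)^j · √(π/(2a)), odd powers integrate to 0; here √(π/(2a)) = 0.82107.
⟨x²⟩ = 0.10730.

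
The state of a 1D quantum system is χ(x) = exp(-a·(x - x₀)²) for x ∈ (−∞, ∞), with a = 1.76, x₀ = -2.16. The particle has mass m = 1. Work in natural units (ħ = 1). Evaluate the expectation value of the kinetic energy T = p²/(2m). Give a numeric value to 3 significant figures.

0.880

T = −(ħ²/2m) d²/dx², so ⟨T⟩ = −(ħ²/2m) ∫ χ*·χ'' dx / ∫|χ|² dx; with m = 1.
Gaussian moments (u = x − x₀): ∫u^(2j)·e^(−2au²) du = (2j−1)!!/(4a)^j · √(π/(2a)), odd powers integrate to 0; here √(π/(2a)) = 0.94472. Derivatives: d/dx e^(−au²) = −2au·e^(−au²), d²/dx² e^(−au²) = (4a²u² − 2a)·e^(−au²).
State is unnormalized: ∫|χ|² dx = 0.94472, and ∫χ*·(−ħ²/2m · χ'') dx = 0.83135, so ⟨T⟩ = 0.83135 / 0.94472.
⟨T⟩ = 0.88000.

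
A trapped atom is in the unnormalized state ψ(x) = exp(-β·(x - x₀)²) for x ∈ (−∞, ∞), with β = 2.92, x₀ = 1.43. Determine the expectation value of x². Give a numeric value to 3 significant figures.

⟨x²⟩ = ∫ x²·|ψ|² dx / ∫|ψ|² dx (integrals over the domain).
Gaussian moments (u = x − x₀): ∫u^(2j)·e^(−2βu²) du = (2j−1)!!/(4β)^j · √(π/(2β)), odd powers integrate to 0; here √(π/(2β)) = 0.73345.
State is unnormalized: ∫|ψ|² dx = 0.73345, and ∫ψ*·x²·ψ dx = 1.5626, so ⟨x²⟩ = 1.5626 / 0.73345.
⟨x²⟩ = 2.1305.

2.13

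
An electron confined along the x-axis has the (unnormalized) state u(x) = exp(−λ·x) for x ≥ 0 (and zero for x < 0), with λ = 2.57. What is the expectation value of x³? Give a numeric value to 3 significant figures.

⟨x³⟩ = ∫ x³·|u|² dx / ∫|u|² dx (integrals over the domain).
Every integrand reduces to terms xʲ·e^(−2λx) on [0, ∞); use ∫₀^∞ xʲ·e^(−2λx) dx = j!/(2λ)^(j+1).
State is unnormalized: ∫|u|² dx = 0.19455, and ∫u*·x³·u dx = 0.0085960, so ⟨x³⟩ = 0.0085960 / 0.19455.
⟨x³⟩ = 0.044184.

0.0442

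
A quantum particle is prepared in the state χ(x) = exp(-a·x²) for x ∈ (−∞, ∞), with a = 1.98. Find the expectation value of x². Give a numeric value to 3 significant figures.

0.126

⟨x²⟩ = ∫ x²·|χ|² dx / ∫|χ|² dx (integrals over the domain).
Gaussian moments: ∫x^(2j)·e^(−2ax²) dx = (2j−1)!!/(4a)^j · √(π/(2a)), odd powers integrate to 0; here √(π/(2a)) = 0.89069.
State is unnormalized: ∫|χ|² dx = 0.89069, and ∫χ*·x²·χ dx = 0.11246, so ⟨x²⟩ = 0.11246 / 0.89069.
⟨x²⟩ = 0.12626.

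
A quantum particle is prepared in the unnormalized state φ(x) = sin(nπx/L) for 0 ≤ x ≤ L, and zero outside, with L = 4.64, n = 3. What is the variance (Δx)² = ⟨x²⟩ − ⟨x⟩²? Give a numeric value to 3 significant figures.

Compute ⟨x⟩ and ⟨x²⟩ separately, then (Δx)² = ⟨x²⟩ − ⟨x⟩².
With sin²θ = (1 − cos2θ)/2 on 0 ≤ x ≤ L: ∫sin²(nπx/L) dx = L/2, ∫x·sin²(nπx/L) dx = L²/4, ∫x²·sin²(nπx/L) dx = L³·(1/6 − 1/(4n²π²)); higher powers xᵏ the same way, integrating xᵏ·cos(2nπx/L) by parts.
Normalization: ∫|φ|² dx = 2.3200.
⟨x⟩ = 2.3200 and ⟨x²⟩ = 7.0553.
(Δx)² = 7.0553 − (2.3200)² = 1.6729.

1.67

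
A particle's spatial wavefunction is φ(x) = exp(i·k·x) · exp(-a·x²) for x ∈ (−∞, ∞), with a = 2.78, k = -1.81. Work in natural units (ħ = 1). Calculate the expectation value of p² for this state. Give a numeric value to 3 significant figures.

p² φ = −ħ² d²φ/dx²; ⟨p²⟩ = −ħ² ∫ φ*·φ'' dx / ∫|φ|² dx.
Gaussian moments: ∫x^(2j)·e^(−2ax²) dx = (2j−1)!!/(4a)^j · √(π/(2a)), odd powers integrate to 0; here √(π/(2a)) = 0.75169. Derivatives: φ′ = (ik − 2ax)·φ, φ″ = ((ik − 2ax)² − 2a)·φ; the odd-in-x pieces drop out.
State is unnormalized: ∫|φ|² dx = 0.75169, and ∫φ*·(−ħ² φ'') dx = 4.5523, so ⟨p²⟩ = 4.5523 / 0.75169.
⟨p²⟩ = 6.0561.

6.06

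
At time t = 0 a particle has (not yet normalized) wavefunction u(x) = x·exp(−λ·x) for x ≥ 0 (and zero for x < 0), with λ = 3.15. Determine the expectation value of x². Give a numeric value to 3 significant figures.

⟨x²⟩ = ∫ x²·|u|² dx / ∫|u|² dx (integrals over the domain).
Every integrand reduces to terms xʲ·e^(−2λx) on [0, ∞); use ∫₀^∞ xʲ·e^(−2λx) dx = j!/(2λ)^(j+1).
State is unnormalized: ∫|u|² dx = 0.0079985, and ∫u*·x²·u dx = 0.0024183, so ⟨x²⟩ = 0.0024183 / 0.0079985.
⟨x²⟩ = 0.30234.

0.302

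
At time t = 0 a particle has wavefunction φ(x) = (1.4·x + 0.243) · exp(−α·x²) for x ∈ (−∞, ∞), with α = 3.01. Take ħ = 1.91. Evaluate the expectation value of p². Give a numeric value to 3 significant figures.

p² φ = −ħ² d²φ/dx²; ⟨p²⟩ = −ħ² ∫ φ*·φ'' dx / ∫|φ|² dx.
Expand each integrand as polynomial × e^(−2αx²) and use ∫x^(2j)·e^(−2αx²) dx = (2j−1)!!/(4α)^j · √(π/(2α)), odd powers → 0; here √(π/(2α)) = 0.72240. Differentiate with the product rule, d/dx e^(−αx²) = −2αx·e^(−αx²).
State is unnormalized: ∫|φ|² dx = 0.16026, and ∫φ*·(−ħ² φ'') dx = 4.3424, so ⟨p²⟩ = 4.3424 / 0.16026.
⟨p²⟩ = 27.097.

27.1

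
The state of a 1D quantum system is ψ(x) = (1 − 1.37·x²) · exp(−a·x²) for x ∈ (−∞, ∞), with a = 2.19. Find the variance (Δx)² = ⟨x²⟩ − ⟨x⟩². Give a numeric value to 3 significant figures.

Compute ⟨x⟩ and ⟨x²⟩ separately, then (Δx)² = ⟨x²⟩ − ⟨x⟩².
Expand each integrand as polynomial × e^(−2ax²) and use ∫x^(2j)·e^(−2ax²) dx = (2j−1)!!/(4a)^j · √(π/(2a)), odd powers → 0; here √(π/(2a)) = 0.84691.
Normalization: ∫|ψ|² dx = 0.64415.
⟨x⟩ = 0.0000 and ⟨x²⟩ = 0.064316.
(Δx)² = 0.064316 − (0.0000)² = 0.064316.

0.0643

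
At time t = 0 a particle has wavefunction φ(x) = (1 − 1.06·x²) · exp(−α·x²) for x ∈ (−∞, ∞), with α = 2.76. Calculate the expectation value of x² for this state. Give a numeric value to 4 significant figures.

⟨x²⟩ = ∫ x²·|φ|² dx / ∫|φ|² dx (integrals over the domain).
Expand each integrand as polynomial × e^(−2αx²) and use ∫x^(2j)·e^(−2αx²) dx = (2j−1)!!/(4α)^j · √(π/(2α)), odd powers → 0; here √(π/(2α)) = 0.75441.
State is unnormalized: ∫|φ|² dx = 0.63040, and ∫φ*·x²·φ dx = 0.038417, so ⟨x²⟩ = 0.038417 / 0.63040.
⟨x²⟩ = 0.060940.

0.06094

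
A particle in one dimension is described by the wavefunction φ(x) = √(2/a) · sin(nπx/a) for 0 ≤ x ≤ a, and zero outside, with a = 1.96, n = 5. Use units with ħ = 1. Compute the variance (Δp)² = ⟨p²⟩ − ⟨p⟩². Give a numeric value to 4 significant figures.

64.23

Compute ⟨p⟩ and ⟨p²⟩ separately; (Δp)² = ⟨p²⟩ − ⟨p⟩².
d/dx sin(nπx/a) = (nπ/a)·cos(nπx/a) and d²/dx² sin(nπx/a) = −(nπ/a)²·sin(nπx/a); on 0 ≤ x ≤ a, ∫sin²(nπx/a) dx = a/2 and ∫sin(nπx/a)·cos(nπx/a) dx = 0.
⟨p⟩ = 0.0000 and ⟨p²⟩ = 64.228.
(Δp)² = 64.228 − (0.0000)² = 64.228.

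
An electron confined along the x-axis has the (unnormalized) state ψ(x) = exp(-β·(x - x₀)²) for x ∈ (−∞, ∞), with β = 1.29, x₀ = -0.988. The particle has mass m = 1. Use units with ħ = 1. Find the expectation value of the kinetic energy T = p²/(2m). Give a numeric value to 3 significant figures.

0.645

T = −(ħ²/2m) d²/dx², so ⟨T⟩ = −(ħ²/2m) ∫ ψ*·ψ'' dx / ∫|ψ|² dx; with m = 1.
Gaussian moments (u = x − x₀): ∫u^(2j)·e^(−2βu²) du = (2j−1)!!/(4β)^j · √(π/(2β)), odd powers integrate to 0; here √(π/(2β)) = 1.1035. Derivatives: d/dx e^(−βu²) = −2βu·e^(−βu²), d²/dx² e^(−βu²) = (4β²u² − 2β)·e^(−βu²).
State is unnormalized: ∫|ψ|² dx = 1.1035, and ∫ψ*·(−ħ²/2m · ψ'') dx = 0.71175, so ⟨T⟩ = 0.71175 / 1.1035.
⟨T⟩ = 0.64500.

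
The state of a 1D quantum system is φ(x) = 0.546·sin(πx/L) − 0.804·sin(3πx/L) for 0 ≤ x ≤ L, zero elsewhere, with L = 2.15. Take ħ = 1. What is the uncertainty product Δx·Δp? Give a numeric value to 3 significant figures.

1.34

Δx = √(⟨x²⟩−⟨x⟩²), Δp = √(⟨p²⟩−⟨p⟩²).
On 0 ≤ x ≤ L (j ≠ l): ∫sin²(jπx/L) dx = L/2, ∫sin(jπx/L)·sin(lπx/L) dx = 0; diagonal moments ∫x·sin²(jπx/L) dx = L²/4, ∫x²·sin²(jπx/L) dx = L³·(1/6 − 1/(4j²π²)); cross terms ∫x·sin(jπx/L)·sin(lπx/L) dx = 0 for j + l even and −4jlL²/(π²(j² − l²)²) for j + l odd, ∫x²·sin(jπx/L)·sin(lπx/L) dx = (−1)^(j+l)·4jlL³/(π²(j² − l²)²); higher powers the same way via product-to-sum and parts. d²/dx² sin(jπx/L) = −(jπ/L)²·sin(jπx/L); on 0 ≤ x ≤ L, ∫sin²(jπx/L) dx = L/2 and ∫sin(jπx/L)·sin(lπx/L) dx = 0 for j ≠ l, so only diagonal terms survive in ∫|φ|² and ∫φ·φ″; ∫φ·φ′ dx = [φ²/2] between the walls = 0.
Normalization: ∫|φ|² dx = 1.0154.
⟨x⟩ = 1.0750, ⟨x²⟩ = 1.2859 ⇒ Δx = 0.36088.
⟨p⟩ = 0.0000, ⟨p²⟩ = 13.825 ⇒ Δp = 3.7182.
Δx·Δp = 1.3418.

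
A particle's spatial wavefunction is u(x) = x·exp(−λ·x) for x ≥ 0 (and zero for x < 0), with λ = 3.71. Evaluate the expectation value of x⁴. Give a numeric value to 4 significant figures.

0.1188

⟨x⁴⟩ = ∫ x⁴·|u|² dx / ∫|u|² dx (integrals over the domain).
Every integrand reduces to terms xʲ·e^(−2λx) on [0, ∞); use ∫₀^∞ xʲ·e^(−2λx) dx = j!/(2λ)^(j+1).
State is unnormalized: ∫|u|² dx = 0.0048957, and ∫u*·x⁴·u dx = 0.00058144, so ⟨x⁴⟩ = 0.00058144 / 0.0048957.
⟨x⁴⟩ = 0.11876.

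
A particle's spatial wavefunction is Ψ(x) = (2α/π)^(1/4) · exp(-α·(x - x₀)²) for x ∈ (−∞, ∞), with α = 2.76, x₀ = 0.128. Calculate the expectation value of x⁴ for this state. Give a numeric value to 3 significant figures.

⟨x⁴⟩ = ∫ x⁴·|Ψ|² dx (integrals over the domain).
Gaussian moments (u = x − x₀): ∫u^(2j)·e^(−2αu²) du = (2j−1)!!/(4α)^j · √(π/(2α)), odd powers integrate to 0; here √(π/(2α)) = 0.75441.
⟨x⁴⟩ = 0.033787.

0.0338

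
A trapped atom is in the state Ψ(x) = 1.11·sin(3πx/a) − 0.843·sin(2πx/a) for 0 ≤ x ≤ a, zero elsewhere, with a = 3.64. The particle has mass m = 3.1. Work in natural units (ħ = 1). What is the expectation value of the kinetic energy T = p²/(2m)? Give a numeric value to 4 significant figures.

0.8616

T = −(ħ²/2m) d²/dx², so ⟨T⟩ = −(ħ²/2m) ∫ Ψ*·Ψ'' dx / ∫|Ψ|² dx; with m = 3.1.
d²/dx² sin(jπx/a) = −(jπ/a)²·sin(jπx/a); on 0 ≤ x ≤ a, ∫sin²(jπx/a) dx = a/2 and ∫sin(jπx/a)·sin(lπx/a) dx = 0 for j ≠ l, so only diagonal terms survive in ∫|Ψ|² and ∫Ψ·Ψ″; ∫Ψ·Ψ′ dx = [Ψ²/2] between the walls = 0.
State is unnormalized: ∫|Ψ|² dx = 3.5358, and ∫Ψ*·(−ħ²/2m · Ψ'') dx = 3.0463, so ⟨T⟩ = 3.0463 / 3.5358.
⟨T⟩ = 0.86156.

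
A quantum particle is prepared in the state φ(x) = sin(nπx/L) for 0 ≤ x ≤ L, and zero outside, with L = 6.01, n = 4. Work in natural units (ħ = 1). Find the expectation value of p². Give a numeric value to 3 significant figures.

p² φ = −ħ² d²φ/dx²; ⟨p²⟩ = −ħ² ∫ φ*·φ'' dx / ∫|φ|² dx.
d/dx sin(nπx/L) = (nπ/L)·cos(nπx/L) and d²/dx² sin(nπx/L) = −(nπ/L)²·sin(nπx/L); on 0 ≤ x ≤ L, ∫sin²(nπx/L) dx = L/2 and ∫sin(nπx/L)·cos(nπx/L) dx = 0.
State is unnormalized: ∫|φ|² dx = 3.0050, and ∫φ*·(−ħ² φ'') dx = 13.138, so ⟨p²⟩ = 13.138 / 3.0050.
⟨p²⟩ = 4.3719.

4.37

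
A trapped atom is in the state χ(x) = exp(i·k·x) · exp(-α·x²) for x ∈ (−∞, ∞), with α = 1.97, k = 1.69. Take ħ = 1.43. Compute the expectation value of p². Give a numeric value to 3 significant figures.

9.87

p² χ = −ħ² d²χ/dx²; ⟨p²⟩ = −ħ² ∫ χ*·χ'' dx / ∫|χ|² dx.
Gaussian moments: ∫x^(2j)·e^(−2αx²) dx = (2j−1)!!/(4α)^j · √(π/(2α)), odd powers integrate to 0; here √(π/(2α)) = 0.89295. Derivatives: χ′ = (ik − 2αx)·χ, χ″ = ((ik − 2αx)² − 2α)·χ; the odd-in-x pieces drop out.
State is unnormalized: ∫|χ|² dx = 0.89295, and ∫χ*·(−ħ² χ'') dx = 8.8124, so ⟨p²⟩ = 8.8124 / 0.89295.
⟨p²⟩ = 9.8689.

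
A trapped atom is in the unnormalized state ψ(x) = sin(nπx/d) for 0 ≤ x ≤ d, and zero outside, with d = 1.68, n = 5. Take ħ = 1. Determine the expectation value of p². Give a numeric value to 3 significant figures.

p² ψ = −ħ² d²ψ/dx²; ⟨p²⟩ = −ħ² ∫ ψ*·ψ'' dx / ∫|ψ|² dx.
d/dx sin(nπx/d) = (nπ/d)·cos(nπx/d) and d²/dx² sin(nπx/d) = −(nπ/d)²·sin(nπx/d); on 0 ≤ x ≤ d, ∫sin²(nπx/d) dx = d/2 and ∫sin(nπx/d)·cos(nπx/d) dx = 0.
State is unnormalized: ∫|ψ|² dx = 0.84000, and ∫ψ*·(−ħ² ψ'') dx = 73.435, so ⟨p²⟩ = 73.435 / 0.84000.
⟨p²⟩ = 87.422.

87.4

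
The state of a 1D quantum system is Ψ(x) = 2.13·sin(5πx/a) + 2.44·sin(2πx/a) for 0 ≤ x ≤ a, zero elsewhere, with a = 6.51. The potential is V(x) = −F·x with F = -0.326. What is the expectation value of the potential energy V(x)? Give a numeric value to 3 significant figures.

⟨V⟩ = ∫ V(x)·|Ψ|² dx / ∫|Ψ|² dx.
On 0 ≤ x ≤ a (j ≠ l): ∫sin²(jπx/a) dx = a/2, ∫sin(jπx/a)·sin(lπx/a) dx = 0; diagonal moments ∫x·sin²(jπx/a) dx = a²/4, ∫x²·sin²(jπx/a) dx = a³·(1/6 − 1/(4j²π²)); cross terms ∫x·sin(jπx/a)·sin(lπx/a) dx = 0 for j + l even and −4jla²/(π²(j² − l²)²) for j + l odd, ∫x²·sin(jπx/a)·sin(lπx/a) dx = (−1)^(j+l)·4jla³/(π²(j² − l²)²); higher powers the same way via product-to-sum and parts.
State is unnormalized: ∫|Ψ|² dx = 34.147, and ∫Ψ*·V(x)·Ψ dx = 34.914, so ⟨V⟩ = 34.914 / 34.147.
⟨V⟩ = 1.0225.

1.02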